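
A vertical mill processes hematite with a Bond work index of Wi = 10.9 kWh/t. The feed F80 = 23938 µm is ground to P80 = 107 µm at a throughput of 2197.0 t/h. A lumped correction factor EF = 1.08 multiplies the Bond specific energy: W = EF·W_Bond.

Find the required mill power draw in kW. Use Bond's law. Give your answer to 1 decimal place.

P = 23331.2 kW

Bond:  W = 10 Wi (1/√P − 1/√F)
W = 10·10.9·(1/√107 − 1/√23938) = 10·10.9·(0.090210) = 9.8329 kWh/t
Apply correction: 9.8329 × 1.08 = 10.6196 kWh/t
Mill draw = 10.6196 × 2197.0 = 23331.2 kW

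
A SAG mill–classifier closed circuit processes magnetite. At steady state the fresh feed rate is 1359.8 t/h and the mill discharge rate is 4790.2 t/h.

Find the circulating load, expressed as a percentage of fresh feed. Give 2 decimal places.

CL = 252.27 %

Steady state: M = F + R.
R = M − F = 4790.2 − 1359.8 = 3430.4 t/h
CL = 100·R/F = 100·3430.4/1359.8 = 252.27 %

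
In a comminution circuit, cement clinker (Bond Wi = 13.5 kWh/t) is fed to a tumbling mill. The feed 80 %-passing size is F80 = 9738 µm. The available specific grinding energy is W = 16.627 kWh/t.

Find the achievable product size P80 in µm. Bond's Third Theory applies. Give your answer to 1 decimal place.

P80 = 56.3 µm

W_Bond = 10·Wi·(1/√P₈₀ − 1/√F₈₀)
P80^(−½) = W/(10 Wi) + F80^(−½)
  = 16.6270/(10·13.5) + 1/√9738 = 0.123163 + 0.010134 = 0.133297
P80 = (1/0.133297)² = 7.5021² = 56.28 µm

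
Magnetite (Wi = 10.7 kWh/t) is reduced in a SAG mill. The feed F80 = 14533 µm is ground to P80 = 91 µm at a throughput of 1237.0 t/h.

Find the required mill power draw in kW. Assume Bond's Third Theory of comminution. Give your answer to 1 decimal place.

P = 12777.1 kW

W = 10 Wi (P80^-0.5 − F80^-0.5)
W = 10·10.7·(1/√91 − 1/√14533) = 10·10.7·(0.096533) = 10.3291 kWh/t
P_mill = W·ṁ = 10.3291·1237.0 = 12777.1 kW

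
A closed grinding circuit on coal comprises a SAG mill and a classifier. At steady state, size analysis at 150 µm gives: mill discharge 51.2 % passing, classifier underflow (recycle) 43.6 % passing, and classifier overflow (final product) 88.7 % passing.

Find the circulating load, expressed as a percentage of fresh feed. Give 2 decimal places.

CL = 493.42 %

Let r = R/F. Size balance at 150 µm:
(1+r)·d = r·u + o ⇒ r = (o−d)/(d−u)
r = (88.7 − 51.2)/(51.2 − 43.6) = 37.5/7.6 = 4.9342
CL = 100·r = 493.42 %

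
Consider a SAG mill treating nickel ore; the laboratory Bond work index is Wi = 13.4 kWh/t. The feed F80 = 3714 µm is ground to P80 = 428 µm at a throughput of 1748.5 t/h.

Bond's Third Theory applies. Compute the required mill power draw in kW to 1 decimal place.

P = 7480.7 kW

W = 10 Wi (P80^-0.5 − F80^-0.5)
W = 10·13.4·(1/√428 − 1/√3714) = 10·13.4·(0.031928) = 4.2783 kWh/t
P = W·T = 4.2783·1748.5 = 7480.7 kW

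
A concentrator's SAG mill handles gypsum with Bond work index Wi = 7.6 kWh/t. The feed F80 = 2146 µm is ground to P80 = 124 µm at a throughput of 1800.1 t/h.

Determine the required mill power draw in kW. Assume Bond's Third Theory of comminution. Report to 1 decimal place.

Bond: W = 10·Wi·(1/√P80 − 1/√F80)
W = 10·7.6·(1/√124 − 1/√2146) = 10·7.6·(0.068216) = 5.1844 kWh/t
P_mill = W·ṁ = 5.1844·1800.1 = 9332.5 kW

P = 9332.5 kW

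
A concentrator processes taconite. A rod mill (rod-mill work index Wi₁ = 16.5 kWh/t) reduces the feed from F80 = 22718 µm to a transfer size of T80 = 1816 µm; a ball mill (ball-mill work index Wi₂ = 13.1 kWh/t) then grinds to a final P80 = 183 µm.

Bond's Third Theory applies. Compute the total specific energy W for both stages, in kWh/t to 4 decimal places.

W = 9.3869 kWh/t

W_Bond = 10·Wi·(1/√P₈₀ − 1/√F₈₀)
Stage 1 (22718→1816 µm, Wi₁=16.5): W₁ = 10·16.5·(0.023466 − 0.006635) = 2.7772 kWh/t
Stage 2 (1816→183 µm, Wi₂=13.1): W₂ = 10·13.1·(0.073922 − 0.023466) = 6.6097 kWh/t
W = W₁ + W₂ = 2.7772 + 6.6097 = 9.3869 kWh/t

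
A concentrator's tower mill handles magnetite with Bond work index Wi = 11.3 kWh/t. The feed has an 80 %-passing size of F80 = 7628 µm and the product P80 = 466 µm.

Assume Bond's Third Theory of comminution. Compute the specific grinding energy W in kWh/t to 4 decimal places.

W = 3.9408 kWh/t

W_Bond = 10·Wi·(1/√P₈₀ − 1/√F₈₀)
1/√466 = 0.046324;  1/√7628 = 0.011450
W = 10·11.3·(0.046324 − 0.011450) = 3.9408 kWh/t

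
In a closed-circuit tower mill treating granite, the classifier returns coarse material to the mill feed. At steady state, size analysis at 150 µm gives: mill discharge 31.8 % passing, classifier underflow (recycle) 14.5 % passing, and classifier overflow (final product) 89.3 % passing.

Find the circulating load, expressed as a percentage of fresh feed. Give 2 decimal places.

CL = 332.37 %

Mass balance on the −150 µm fraction:
d + r·d = r·u + o → r(d−u) = o−d
r = (89.3 − 31.8)/(31.8 − 14.5) = 57.5/17.3 = 3.3237
CL = 100·r = 332.37 %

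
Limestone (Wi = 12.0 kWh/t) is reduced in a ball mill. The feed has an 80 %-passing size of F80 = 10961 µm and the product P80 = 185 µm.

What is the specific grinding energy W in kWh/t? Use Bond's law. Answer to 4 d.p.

W = 7.6764 kWh/t

W = 10 Wi (P80^-0.5 − F80^-0.5)
1/√185 = 0.073521;  1/√10961 = 0.009552
W = 10·12.0·(0.073521 − 0.009552) = 7.6764 kWh/t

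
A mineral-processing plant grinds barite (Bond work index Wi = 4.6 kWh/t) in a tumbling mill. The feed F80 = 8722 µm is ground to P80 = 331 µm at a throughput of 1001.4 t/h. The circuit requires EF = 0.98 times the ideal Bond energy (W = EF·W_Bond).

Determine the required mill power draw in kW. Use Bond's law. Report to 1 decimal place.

W_Bond = 10·Wi·(1/√P₈₀ − 1/√F₈₀)
W = 10·4.6·(1/√331 − 1/√8722) = 10·4.6·(0.044257) = 2.0358 kWh/t
Corrected W = EF·W_Bond = 0.98·2.0358 = 1.9951 kWh/t
P = W·T = 1.9951·1001.4 = 1997.9 kW

P = 1997.9 kW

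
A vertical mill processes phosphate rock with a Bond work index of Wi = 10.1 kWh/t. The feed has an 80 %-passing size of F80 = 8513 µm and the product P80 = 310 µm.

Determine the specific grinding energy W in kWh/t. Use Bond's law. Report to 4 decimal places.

W = 4.6418 kWh/t

Bond:  W = 10 Wi (1/√P − 1/√F)
1/√310 = 0.056796;  1/√8513 = 0.010838
W = 10·10.1·(0.056796 − 0.010838) = 4.6418 kWh/t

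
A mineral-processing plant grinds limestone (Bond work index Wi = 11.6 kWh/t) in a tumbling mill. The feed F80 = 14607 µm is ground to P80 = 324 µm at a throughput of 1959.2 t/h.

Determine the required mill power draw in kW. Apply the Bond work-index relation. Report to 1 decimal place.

P = 10745.5 kW

W = 10 Wi (1/√P80 − 1/√F80)  [Bond]
W = 10·11.6·(1/√324 − 1/√14607) = 10·11.6·(0.047281) = 5.4847 kWh/t
P_mill = W·ṁ = 5.4847·1959.2 = 10745.5 kW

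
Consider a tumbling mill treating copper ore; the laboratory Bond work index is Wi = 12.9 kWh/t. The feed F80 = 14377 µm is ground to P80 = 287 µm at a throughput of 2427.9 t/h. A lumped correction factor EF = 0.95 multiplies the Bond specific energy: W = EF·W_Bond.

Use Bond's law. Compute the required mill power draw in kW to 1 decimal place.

Bond: W = 10·Wi·(1/√P80 − 1/√F80)
W = 10·12.9·(1/√287 − 1/√14377) = 10·12.9·(0.050688) = 6.5388 kWh/t
Apply correction: 6.5388 × 0.95 = 6.2118 kWh/t
P = W·T = 6.2118·2427.9 = 15081.7 kW

P = 15081.7 kW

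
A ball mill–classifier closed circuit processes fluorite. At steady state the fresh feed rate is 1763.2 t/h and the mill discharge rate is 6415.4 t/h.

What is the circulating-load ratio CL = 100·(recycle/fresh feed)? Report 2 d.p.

CL = 263.85 %

Steady state: M = F + R.
R = M − F = 6415.4 − 1763.2 = 4652.2 t/h
CL = 100·R/F = 100·4652.2/1763.2 = 263.85 %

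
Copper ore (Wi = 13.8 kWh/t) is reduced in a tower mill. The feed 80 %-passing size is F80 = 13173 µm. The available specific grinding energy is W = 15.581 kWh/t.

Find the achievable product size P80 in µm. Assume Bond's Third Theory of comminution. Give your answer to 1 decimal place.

W = 10·Wi·[P80^(−½) − F80^(−½)]
⇒ 1/√P80 = W/(10 Wi) + 1/√F80
  = 15.5810/(10·13.8) + 1/√13173 = 0.112906 + 0.008713 = 0.121619
P80 = (1/0.121619)² = 8.2224² = 67.61 µm

P80 = 67.6 µm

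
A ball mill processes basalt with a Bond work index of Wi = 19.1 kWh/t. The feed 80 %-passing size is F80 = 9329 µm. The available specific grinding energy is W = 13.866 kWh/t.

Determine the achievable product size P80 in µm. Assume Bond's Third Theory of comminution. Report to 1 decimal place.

W = 10·Wi·(P80^(-½) − F80^(-½))
⇒ 1/√P80 = W/(10 Wi) + 1/√F80
  = 13.8660/(10·19.1) + 1/√9329 = 0.072597 + 0.010353 = 0.082950
P80 = (1/0.082950)² = 12.0554² = 145.33 µm

P80 = 145.3 µm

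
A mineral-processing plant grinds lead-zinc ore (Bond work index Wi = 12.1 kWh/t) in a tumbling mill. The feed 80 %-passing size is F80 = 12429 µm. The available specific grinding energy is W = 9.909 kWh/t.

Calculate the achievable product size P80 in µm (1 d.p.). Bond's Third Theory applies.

P80 = 121.1 µm

Bond:  W = 10 Wi (1/√P − 1/√F)
⇒ 1/√P80 = W/(10 Wi) + 1/√F80
  = 9.9090/(10·12.1) + 1/√12429 = 0.081893 + 0.008970 = 0.090862
P80 = (1/0.090862)² = 11.0057² = 121.12 µm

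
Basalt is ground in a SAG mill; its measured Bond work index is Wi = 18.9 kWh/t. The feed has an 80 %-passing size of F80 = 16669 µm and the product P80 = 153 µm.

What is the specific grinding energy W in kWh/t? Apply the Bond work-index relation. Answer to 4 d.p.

W = 13.8159 kWh/t

W_Bond = 10·Wi·(1/√P₈₀ − 1/√F₈₀)
1/√153 = 0.080845;  1/√16669 = 0.007745
W = 10·18.9·(0.080845 − 0.007745) = 13.8159 kWh/t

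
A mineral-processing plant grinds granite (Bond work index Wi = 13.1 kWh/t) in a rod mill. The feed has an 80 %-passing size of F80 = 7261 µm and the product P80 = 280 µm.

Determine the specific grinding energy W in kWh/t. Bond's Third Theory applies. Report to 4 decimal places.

W = 6.2914 kWh/t

W = 10 Wi / √P80 − 10 Wi / √F80
1/√280 = 0.059761;  1/√7261 = 0.011736
W = 10·13.1·(0.059761 − 0.011736) = 6.2914 kWh/t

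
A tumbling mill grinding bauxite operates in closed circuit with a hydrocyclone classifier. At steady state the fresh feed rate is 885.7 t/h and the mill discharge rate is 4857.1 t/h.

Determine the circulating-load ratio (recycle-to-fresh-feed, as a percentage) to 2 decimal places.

CL = 448.39 %

M = F + R at steady state, so:
R = M − F = 4857.1 − 885.7 = 3971.4 t/h
CL = 100·R/F = 100·3971.4/885.7 = 448.39 %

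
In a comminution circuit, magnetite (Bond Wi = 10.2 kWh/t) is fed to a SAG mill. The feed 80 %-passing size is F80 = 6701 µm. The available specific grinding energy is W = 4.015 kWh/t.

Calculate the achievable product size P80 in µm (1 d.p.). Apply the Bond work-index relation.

Bond: W = 10·Wi·(1/√P80 − 1/√F80)
⇒ 1/√P80 = W/(10·Wi) + 1/√F80
  = 4.0150/(10·10.2) + 1/√6701 = 0.039363 + 0.012216 = 0.051579
P80 = (1/0.051579)² = 19.3878² = 375.89 µm

P80 = 375.9 µm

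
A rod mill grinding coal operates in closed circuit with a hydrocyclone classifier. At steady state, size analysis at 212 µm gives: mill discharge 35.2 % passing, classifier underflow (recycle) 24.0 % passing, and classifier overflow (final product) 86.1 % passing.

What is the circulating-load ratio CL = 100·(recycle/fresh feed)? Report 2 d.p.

Balance %-passing 212 µm (r = R/F):
(1+r)d = ru + o → r = (o−d)/(d−u)
r = (86.1 − 35.2)/(35.2 − 24.0) = 50.9/11.2 = 4.5446
CL = 100·r = 454.46 %

CL = 454.46 %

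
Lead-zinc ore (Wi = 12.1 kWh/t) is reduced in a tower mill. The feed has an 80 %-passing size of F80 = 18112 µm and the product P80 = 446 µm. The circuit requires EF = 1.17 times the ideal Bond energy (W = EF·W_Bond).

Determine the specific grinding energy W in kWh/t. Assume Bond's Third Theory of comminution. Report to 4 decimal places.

W = 5.6516 kWh/t

W = 10·Wi·(P80^(-½) − F80^(-½))
1/√446 = 0.047351;  1/√18112 = 0.007430
W = 10·12.1·(0.047351 − 0.007430) = 4.8304 kWh/t
Corrected W = EF·W_Bond = 1.17·4.8304 = 5.6516 kWh/t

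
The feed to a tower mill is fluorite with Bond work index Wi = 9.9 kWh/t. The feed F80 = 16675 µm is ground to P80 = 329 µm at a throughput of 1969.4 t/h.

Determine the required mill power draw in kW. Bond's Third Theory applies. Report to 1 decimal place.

Bond: W = 10·Wi·(1/√P80 − 1/√F80)
W = 10·9.9·(1/√329 − 1/√16675) = 10·9.9·(0.047388) = 4.6914 kWh/t
Mill draw = 4.6914 × 1969.4 = 9239.2 kW

P = 9239.2 kW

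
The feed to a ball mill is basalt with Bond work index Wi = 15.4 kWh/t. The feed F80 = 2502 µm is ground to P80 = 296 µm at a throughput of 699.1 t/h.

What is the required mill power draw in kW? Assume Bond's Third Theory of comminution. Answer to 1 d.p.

P = 4105.3 kW

W = 10 Wi / √P80 − 10 Wi / √F80
W = 10·15.4·(1/√296 − 1/√2502) = 10·15.4·(0.038132) = 5.8723 kWh/t
P_mill = W·ṁ = 5.8723·699.1 = 4105.3 kW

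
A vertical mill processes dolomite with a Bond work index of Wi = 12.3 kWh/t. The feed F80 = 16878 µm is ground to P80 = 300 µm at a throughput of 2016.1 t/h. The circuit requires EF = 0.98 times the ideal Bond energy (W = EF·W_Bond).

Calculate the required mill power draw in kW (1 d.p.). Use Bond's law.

P = 12160.2 kW

W = 10·Wi·(P80^(-½) − F80^(-½))
W = 10·12.3·(1/√300 − 1/√16878) = 10·12.3·(0.050038) = 6.1546 kWh/t
W_actual = 0.98 × 6.1546 = 6.0315 kWh/t
P_mill = W·ṁ = 6.0315·2016.1 = 12160.2 kW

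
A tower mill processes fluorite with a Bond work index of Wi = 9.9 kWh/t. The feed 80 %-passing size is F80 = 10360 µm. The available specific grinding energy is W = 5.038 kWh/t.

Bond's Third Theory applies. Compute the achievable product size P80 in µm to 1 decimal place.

W = 10 Wi / √P80 − 10 Wi / √F80
⇒ 1/√P80 = W/(10 Wi) + 1/√F80
  = 5.0380/(10·9.9) + 1/√10360 = 0.050889 + 0.009825 = 0.060714
P80 = (1/0.060714)² = 16.4708² = 271.29 µm

P80 = 271.3 µm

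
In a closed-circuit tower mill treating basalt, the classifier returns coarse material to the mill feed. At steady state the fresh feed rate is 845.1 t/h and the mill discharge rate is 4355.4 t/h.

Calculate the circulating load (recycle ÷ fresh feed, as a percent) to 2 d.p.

Mill node: discharge = fresh + recycle.
R = M − F = 4355.4 − 845.1 = 3510.3 t/h
CL = 100·R/F = 100·3510.3/845.1 = 415.37 %

CL = 415.37 %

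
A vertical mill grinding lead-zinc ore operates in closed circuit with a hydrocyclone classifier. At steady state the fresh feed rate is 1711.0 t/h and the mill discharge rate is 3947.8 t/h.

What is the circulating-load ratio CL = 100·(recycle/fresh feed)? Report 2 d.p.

M = F + R at steady state, so:
R = M − F = 3947.8 − 1711.0 = 2236.8 t/h
CL = 100·R/F = 100·2236.8/1711.0 = 130.73 %

CL = 130.73 %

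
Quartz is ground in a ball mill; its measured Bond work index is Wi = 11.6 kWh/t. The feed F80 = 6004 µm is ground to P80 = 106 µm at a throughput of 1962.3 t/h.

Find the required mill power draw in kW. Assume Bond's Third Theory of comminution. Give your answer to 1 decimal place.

Bond:  W = 10 Wi (1/√P − 1/√F)
W = 10·11.6·(1/√106 − 1/√6004) = 10·11.6·(0.084223) = 9.7699 kWh/t
Mill draw = 9.7699 × 1962.3 = 19171.4 kW

P = 19171.4 kW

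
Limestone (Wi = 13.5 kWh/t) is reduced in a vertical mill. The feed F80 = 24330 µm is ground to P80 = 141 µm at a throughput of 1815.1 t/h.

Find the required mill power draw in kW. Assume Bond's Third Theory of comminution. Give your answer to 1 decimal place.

P = 19065.0 kW

W = 10·Wi·(P80^(-½) − F80^(-½))
W = 10·13.5·(1/√141 − 1/√24330) = 10·13.5·(0.077804) = 10.5036 kWh/t
Mill draw = 10.5036 × 1815.1 = 19065.0 kW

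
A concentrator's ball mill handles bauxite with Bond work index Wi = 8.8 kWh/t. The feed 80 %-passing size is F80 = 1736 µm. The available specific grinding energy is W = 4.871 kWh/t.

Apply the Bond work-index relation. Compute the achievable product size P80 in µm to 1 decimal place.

W = 10·Wi·[P80^(−½) − F80^(−½)]
1/√P80 = 1/√F80 + W/(10·Wi)
  = 4.8710/(10·8.8) + 1/√1736 = 0.055352 + 0.024001 = 0.079353
P80 = (1/0.079353)² = 12.6019² = 158.81 µm

P80 = 158.8 µm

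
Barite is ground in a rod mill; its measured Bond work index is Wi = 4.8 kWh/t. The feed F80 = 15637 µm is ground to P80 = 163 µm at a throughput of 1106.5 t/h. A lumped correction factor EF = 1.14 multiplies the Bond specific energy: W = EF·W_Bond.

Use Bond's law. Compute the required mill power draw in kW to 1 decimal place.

Bond:  W = 10 Wi (1/√P − 1/√F)
W = 10·4.8·(1/√163 − 1/√15637) = 10·4.8·(0.070329) = 3.3758 kWh/t
Corrected W = EF·W_Bond = 1.14·3.3758 = 3.8484 kWh/t
P = W·T = 3.8484·1106.5 = 4258.3 kW

P = 4258.3 kW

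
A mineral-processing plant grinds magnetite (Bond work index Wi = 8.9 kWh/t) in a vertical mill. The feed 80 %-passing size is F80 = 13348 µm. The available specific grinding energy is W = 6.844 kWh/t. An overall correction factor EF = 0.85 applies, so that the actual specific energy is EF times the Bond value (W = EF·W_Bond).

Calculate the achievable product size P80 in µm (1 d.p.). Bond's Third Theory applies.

W = 10·Wi·(P80^(-½) − F80^(-½))
W_Bond = W / EF = 6.844 / 0.85 = 8.0518 kWh/t
⇒ 1/√P80 = W_Bond/(10 Wi) + 1/√F80
  = 8.0518/(10·8.9) + 1/√13348 = 0.090469 + 0.008655 = 0.099125
P80 = (1/0.099125)² = 10.0883² = 101.77 µm

P80 = 101.8 µm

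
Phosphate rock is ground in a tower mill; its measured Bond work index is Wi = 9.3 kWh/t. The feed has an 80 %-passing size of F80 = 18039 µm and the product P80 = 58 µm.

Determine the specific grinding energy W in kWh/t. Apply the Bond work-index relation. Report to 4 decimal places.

Bond:  W = 10 Wi (1/√P − 1/√F)
1/√58 = 0.131306;  1/√18039 = 0.007445
W = 10·9.3·(0.131306 − 0.007445) = 11.5191 kWh/t

W = 11.5191 kWh/t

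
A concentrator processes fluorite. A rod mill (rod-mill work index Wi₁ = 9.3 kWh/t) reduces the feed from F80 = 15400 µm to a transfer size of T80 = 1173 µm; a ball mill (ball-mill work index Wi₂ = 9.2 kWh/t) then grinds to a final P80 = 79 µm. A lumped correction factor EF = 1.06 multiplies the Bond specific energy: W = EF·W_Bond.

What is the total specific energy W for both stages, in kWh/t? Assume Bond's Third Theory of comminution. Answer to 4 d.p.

W = 10.2084 kWh/t

W = 10 Wi (P80^-0.5 − F80^-0.5)
Stage 1 (15400→1173 µm, Wi₁=9.3): W₁ = 10·9.3·(0.029198 − 0.008058) = 1.9660 kWh/t
Stage 2 (1173→79 µm, Wi₂=9.2): W₂ = 10·9.2·(0.112509 − 0.029198) = 7.6646 kWh/t
W = W₁ + W₂ = 1.9660 + 7.6646 = 9.6306 kWh/t
Corrected W = EF·W_Bond = 1.06·9.6306 = 10.2084 kWh/t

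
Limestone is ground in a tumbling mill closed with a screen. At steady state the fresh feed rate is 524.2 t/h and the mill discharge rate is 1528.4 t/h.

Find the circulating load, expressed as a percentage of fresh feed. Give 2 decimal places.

CL = 191.57 %

M = F + R at steady state, so:
R = M − F = 1528.4 − 524.2 = 1004.2 t/h
CL = 100·R/F = 100·1004.2/524.2 = 191.57 %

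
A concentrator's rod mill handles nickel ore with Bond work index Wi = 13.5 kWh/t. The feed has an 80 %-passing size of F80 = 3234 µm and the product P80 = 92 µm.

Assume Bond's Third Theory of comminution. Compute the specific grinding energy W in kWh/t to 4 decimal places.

W = 10 Wi (P80^-0.5 − F80^-0.5)
1/√92 = 0.104257;  1/√3234 = 0.017584
W = 10·13.5·(0.104257 − 0.017584) = 11.7008 kWh/t

W = 11.7008 kWh/t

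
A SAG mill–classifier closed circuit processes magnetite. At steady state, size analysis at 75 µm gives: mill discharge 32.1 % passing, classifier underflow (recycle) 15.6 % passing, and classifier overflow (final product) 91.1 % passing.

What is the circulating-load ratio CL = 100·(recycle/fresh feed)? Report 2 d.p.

CL = 357.58 %

Two-product formula at 75 µm:
(1+r)·d = r·u + o ⇒ r = (o−d)/(d−u)
r = (91.1 − 32.1)/(32.1 − 15.6) = 59.0/16.5 = 3.5758
CL = 100·r = 357.58 %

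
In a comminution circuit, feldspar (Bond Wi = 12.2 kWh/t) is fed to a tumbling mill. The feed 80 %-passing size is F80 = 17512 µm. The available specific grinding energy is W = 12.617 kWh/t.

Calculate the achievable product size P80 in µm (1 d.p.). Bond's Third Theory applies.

P80 = 81.2 µm

W = 10 Wi / √P80 − 10 Wi / √F80
⇒ 1/√P80 = W/(10 Wi) + 1/√F80
  = 12.6170/(10·12.2) + 1/√17512 = 0.103418 + 0.007557 = 0.110975
P80 = (1/0.110975)² = 9.0111² = 81.20 µm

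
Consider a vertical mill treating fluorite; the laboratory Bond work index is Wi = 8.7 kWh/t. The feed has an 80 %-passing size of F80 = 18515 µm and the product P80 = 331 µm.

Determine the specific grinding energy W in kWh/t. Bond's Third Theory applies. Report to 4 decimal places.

W = 10·Wi·[P80^(−½) − F80^(−½)]
1/√331 = 0.054965;  1/√18515 = 0.007349
W = 10·8.7·(0.054965 − 0.007349) = 4.1426 kWh/t

W = 4.1426 kWh/t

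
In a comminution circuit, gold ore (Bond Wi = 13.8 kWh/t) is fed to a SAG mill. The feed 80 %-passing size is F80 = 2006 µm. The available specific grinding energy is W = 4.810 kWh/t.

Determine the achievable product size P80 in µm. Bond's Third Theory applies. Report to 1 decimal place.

P80 = 305.8 µm

W = 10·Wi·(P80^(-½) − F80^(-½))
1/√P80 = 1/√F80 + W/(10·Wi)
  = 4.8100/(10·13.8) + 1/√2006 = 0.034855 + 0.022327 = 0.057182
P80 = (1/0.057182)² = 17.4879² = 305.83 µm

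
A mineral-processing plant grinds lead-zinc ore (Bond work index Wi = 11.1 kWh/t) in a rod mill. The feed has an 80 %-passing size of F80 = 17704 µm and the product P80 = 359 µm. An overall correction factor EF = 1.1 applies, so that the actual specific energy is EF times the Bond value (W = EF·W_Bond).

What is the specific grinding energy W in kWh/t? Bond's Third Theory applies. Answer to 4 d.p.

W = 5.5265 kWh/t

Bond: W = 10·Wi·(1/√P80 − 1/√F80)
1/√359 = 0.052778;  1/√17704 = 0.007516
W = 10·11.1·(0.052778 − 0.007516) = 5.0241 kWh/t
Corrected W = EF·W_Bond = 1.1·5.0241 = 5.5265 kWh/t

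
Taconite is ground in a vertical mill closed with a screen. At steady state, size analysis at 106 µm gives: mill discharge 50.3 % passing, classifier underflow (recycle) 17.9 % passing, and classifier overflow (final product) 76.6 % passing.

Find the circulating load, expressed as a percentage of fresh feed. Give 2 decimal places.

Balance %-passing 106 µm (r = R/F):
d + r·d = r·u + o → r(d−u) = o−d
r = (76.6 − 50.3)/(50.3 − 17.9) = 26.3/32.4 = 0.8117
CL = 100·r = 81.17 %

CL = 81.17 %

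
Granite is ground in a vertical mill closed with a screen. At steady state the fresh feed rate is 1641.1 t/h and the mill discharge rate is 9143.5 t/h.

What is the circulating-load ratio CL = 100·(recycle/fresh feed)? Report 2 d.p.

CL = 457.16 %

M = F + R at steady state, so:
R = M − F = 9143.5 − 1641.1 = 7502.4 t/h
CL = 100·R/F = 100·7502.4/1641.1 = 457.16 %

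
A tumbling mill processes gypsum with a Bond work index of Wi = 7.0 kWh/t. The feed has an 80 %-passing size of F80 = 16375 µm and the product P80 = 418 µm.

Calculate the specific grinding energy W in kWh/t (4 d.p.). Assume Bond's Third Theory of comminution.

Bond:  W = 10 Wi (1/√P − 1/√F)
1/√418 = 0.048912;  1/√16375 = 0.007815
W = 10·7.0·(0.048912 − 0.007815) = 2.8768 kWh/t

W = 2.8768 kWh/t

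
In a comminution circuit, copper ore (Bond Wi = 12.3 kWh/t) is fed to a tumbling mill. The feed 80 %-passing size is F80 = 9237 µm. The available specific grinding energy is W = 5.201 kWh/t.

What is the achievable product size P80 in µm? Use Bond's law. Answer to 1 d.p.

W = 10·Wi·[P80^(−½) − F80^(−½)]
1/√P80 = 1/√F80 + W/(10·Wi)
  = 5.2010/(10·12.3) + 1/√9237 = 0.042285 + 0.010405 = 0.052689
P80 = (1/0.052689)² = 18.9792² = 360.21 µm

P80 = 360.2 µm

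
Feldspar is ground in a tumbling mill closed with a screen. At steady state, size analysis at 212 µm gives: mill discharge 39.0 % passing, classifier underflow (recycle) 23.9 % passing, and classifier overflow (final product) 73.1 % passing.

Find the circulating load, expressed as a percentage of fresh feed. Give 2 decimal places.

Two-product formula at 212 µm:
d + r·d = r·u + o → r(d−u) = o−d
r = (73.1 − 39.0)/(39.0 − 23.9) = 34.1/15.1 = 2.2583
CL = 100·r = 225.83 %

CL = 225.83 %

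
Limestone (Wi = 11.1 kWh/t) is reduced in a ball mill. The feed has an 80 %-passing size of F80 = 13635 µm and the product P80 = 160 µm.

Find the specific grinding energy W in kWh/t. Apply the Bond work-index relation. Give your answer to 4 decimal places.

W = 7.8247 kWh/t

Bond:  W = 10 Wi (1/√P − 1/√F)
1/√160 = 0.079057;  1/√13635 = 0.008564
W = 10·11.1·(0.079057 − 0.008564) = 7.8247 kWh/t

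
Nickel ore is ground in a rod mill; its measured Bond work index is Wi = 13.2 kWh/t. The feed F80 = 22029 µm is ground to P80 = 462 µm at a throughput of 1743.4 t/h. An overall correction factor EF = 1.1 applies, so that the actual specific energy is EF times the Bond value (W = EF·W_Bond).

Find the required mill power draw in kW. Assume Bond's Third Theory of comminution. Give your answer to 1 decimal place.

Bond: W = 10·Wi·(1/√P80 − 1/√F80)
W = 10·13.2·(1/√462 − 1/√22029) = 10·13.2·(0.039787) = 5.2518 kWh/t
Apply correction: 5.2518 × 1.1 = 5.7770 kWh/t
Power = W × throughput = 5.7770 kWh/t × 1743.4 t/h = 10071.7 kW

P = 10071.7 kW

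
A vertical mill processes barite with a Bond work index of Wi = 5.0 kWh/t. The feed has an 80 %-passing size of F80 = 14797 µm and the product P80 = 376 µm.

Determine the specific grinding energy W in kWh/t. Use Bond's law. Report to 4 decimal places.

W = 2.1675 kWh/t

W = 10 Wi / √P80 − 10 Wi / √F80
1/√376 = 0.051571;  1/√14797 = 0.008221
W = 10·5.0·(0.051571 − 0.008221) = 2.1675 kWh/t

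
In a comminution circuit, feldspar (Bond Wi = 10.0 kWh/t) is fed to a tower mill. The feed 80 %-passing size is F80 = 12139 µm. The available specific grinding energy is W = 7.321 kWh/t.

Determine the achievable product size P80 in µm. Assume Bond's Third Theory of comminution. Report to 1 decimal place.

W = 10·Wi·[P80^(−½) − F80^(−½)]
⇒ 1/√P80 = W/(10 Wi) + 1/√F80
  = 7.3210/(10·10.0) + 1/√12139 = 0.073210 + 0.009076 = 0.082286
P80 = (1/0.082286)² = 12.1527² = 147.69 µm

P80 = 147.7 µm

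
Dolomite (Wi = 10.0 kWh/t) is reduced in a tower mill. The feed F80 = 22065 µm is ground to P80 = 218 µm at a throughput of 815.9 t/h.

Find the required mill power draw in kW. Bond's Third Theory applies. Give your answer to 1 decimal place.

W_Bond = 10·Wi·(1/√P₈₀ − 1/√F₈₀)
W = 10·10.0·(1/√218 − 1/√22065) = 10·10.0·(0.060996) = 6.0996 kWh/t
Mill draw = 6.0996 × 815.9 = 4976.7 kW

P = 4976.7 kW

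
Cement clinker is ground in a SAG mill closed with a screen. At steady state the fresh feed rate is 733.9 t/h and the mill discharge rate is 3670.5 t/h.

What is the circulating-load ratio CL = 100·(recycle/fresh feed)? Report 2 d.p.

CL = 400.14 %

M = F + R at steady state, so:
R = M − F = 3670.5 − 733.9 = 2936.6 t/h
CL = 100·R/F = 100·2936.6/733.9 = 400.14 %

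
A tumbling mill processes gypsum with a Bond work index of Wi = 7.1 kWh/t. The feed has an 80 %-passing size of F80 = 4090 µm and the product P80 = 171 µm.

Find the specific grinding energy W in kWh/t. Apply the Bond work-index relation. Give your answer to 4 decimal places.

W = 10 Wi (1/√P80 − 1/√F80)  [Bond]
1/√171 = 0.076472;  1/√4090 = 0.015636
W = 10·7.1·(0.076472 − 0.015636) = 4.3193 kWh/t

W = 4.3193 kWh/t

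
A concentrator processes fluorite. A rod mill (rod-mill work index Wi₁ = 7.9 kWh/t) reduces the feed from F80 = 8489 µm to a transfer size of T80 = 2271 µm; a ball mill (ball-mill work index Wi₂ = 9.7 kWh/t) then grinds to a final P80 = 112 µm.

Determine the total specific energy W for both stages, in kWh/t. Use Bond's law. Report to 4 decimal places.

W = 7.9305 kWh/t

W = 10 Wi / √P80 − 10 Wi / √F80
Stage 1 (8489→2271 µm, Wi₁=7.9): W₁ = 10·7.9·(0.020984 − 0.010854) = 0.8003 kWh/t
Stage 2 (2271→112 µm, Wi₂=9.7): W₂ = 10·9.7·(0.094491 − 0.020984) = 7.1302 kWh/t
W = W₁ + W₂ = 0.8003 + 7.1302 = 7.9305 kWh/t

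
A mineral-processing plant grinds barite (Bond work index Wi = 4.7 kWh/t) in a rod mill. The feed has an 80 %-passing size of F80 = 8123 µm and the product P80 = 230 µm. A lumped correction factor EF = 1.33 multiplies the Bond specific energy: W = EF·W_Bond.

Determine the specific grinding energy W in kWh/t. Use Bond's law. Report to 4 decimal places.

W = 3.4282 kWh/t

Bond:  W = 10 Wi (1/√P − 1/√F)
1/√230 = 0.065938;  1/√8123 = 0.011095
W = 10·4.7·(0.065938 − 0.011095) = 2.5776 kWh/t
Apply correction: 2.5776 × 1.33 = 3.4282 kWh/t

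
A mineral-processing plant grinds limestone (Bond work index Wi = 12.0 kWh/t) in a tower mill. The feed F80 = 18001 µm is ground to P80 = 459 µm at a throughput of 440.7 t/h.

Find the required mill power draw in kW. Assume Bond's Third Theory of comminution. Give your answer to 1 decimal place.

W = 10·Wi·(P80^(-½) − F80^(-½))
W = 10·12.0·(1/√459 − 1/√18001) = 10·12.0·(0.039223) = 4.7067 kWh/t
Mill draw = 4.7067 × 440.7 = 2074.3 kW

P = 2074.3 kW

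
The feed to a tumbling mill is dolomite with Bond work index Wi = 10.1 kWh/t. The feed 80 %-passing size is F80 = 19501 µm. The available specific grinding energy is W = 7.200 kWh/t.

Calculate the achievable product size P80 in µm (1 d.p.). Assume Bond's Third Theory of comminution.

P80 = 162.5 µm

W = 10 Wi (P80^-0.5 − F80^-0.5)
P80^-0.5 = F80^-0.5 + W/(10 Wi)
  = 7.2000/(10·10.1) + 1/√19501 = 0.071287 + 0.007161 = 0.078448
P80 = (1/0.078448)² = 12.7473² = 162.49 µm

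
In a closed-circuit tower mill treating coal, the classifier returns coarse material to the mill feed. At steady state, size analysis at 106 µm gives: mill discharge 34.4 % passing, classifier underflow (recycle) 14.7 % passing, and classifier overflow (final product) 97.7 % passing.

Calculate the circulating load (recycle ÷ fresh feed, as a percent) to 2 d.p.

CL = 321.32 %

Let r = R/F. Size balance at 106 µm:
r = (o − d)/(d − u)
r = (97.7 − 34.4)/(34.4 − 14.7) = 63.3/19.7 = 3.2132
CL = 100·r = 321.32 %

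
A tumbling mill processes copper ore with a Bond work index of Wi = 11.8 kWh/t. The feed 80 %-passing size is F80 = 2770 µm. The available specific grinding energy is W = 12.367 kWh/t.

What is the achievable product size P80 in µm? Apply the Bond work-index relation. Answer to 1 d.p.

Bond: W = 10·Wi·(1/√P80 − 1/√F80)
P80^-0.5 = F80^-0.5 + W/(10 Wi)
  = 12.3670/(10·11.8) + 1/√2770 = 0.104805 + 0.019000 = 0.123805
P80 = (1/0.123805)² = 8.0772² = 65.24 µm

P80 = 65.2 µm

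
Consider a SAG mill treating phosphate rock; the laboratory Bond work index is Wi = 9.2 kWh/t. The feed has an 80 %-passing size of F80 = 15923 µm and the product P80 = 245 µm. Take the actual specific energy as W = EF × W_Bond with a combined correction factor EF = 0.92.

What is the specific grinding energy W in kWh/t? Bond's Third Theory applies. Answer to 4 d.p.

W = 4.7367 kWh/t

W = 10 Wi (1/√P80 − 1/√F80)  [Bond]
1/√245 = 0.063888;  1/√15923 = 0.007925
W = 10·9.2·(0.063888 − 0.007925) = 5.1486 kWh/t
With EF = 0.92: W = 5.1486·0.92 = 4.7367 kWh/t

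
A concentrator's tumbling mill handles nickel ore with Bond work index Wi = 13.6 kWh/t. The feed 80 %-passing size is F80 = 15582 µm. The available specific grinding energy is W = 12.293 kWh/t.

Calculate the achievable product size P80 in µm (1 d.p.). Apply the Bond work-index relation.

W_Bond = 10·Wi·(1/√P₈₀ − 1/√F₈₀)
⇒ 1/√P80 = W/(10·Wi) + 1/√F80
  = 12.2930/(10·13.6) + 1/√15582 = 0.090390 + 0.008011 = 0.098401
P80 = (1/0.098401)² = 10.1625² = 103.28 µm

P80 = 103.3 µm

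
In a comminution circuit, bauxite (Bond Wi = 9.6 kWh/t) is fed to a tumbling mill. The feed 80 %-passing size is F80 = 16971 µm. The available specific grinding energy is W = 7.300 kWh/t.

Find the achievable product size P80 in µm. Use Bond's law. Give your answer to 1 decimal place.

W = 10·Wi·[P80^(−½) − F80^(−½)]
P80^(−½) = W/(10 Wi) + F80^(−½)
  = 7.3000/(10·9.6) + 1/√16971 = 0.076042 + 0.007676 = 0.083718
P80 = (1/0.083718)² = 11.9449² = 142.68 µm

P80 = 142.7 µm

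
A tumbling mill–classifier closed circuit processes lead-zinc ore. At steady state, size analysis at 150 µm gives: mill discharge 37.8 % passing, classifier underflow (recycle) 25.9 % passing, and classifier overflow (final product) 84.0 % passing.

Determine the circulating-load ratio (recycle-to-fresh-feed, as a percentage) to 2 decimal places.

CL = 388.24 %

Mass balance on the −150 µm fraction:
d + r·d = r·u + o → r(d−u) = o−d
r = (84.0 − 37.8)/(37.8 − 25.9) = 46.2/11.9 = 3.8824
CL = 100·r = 388.24 %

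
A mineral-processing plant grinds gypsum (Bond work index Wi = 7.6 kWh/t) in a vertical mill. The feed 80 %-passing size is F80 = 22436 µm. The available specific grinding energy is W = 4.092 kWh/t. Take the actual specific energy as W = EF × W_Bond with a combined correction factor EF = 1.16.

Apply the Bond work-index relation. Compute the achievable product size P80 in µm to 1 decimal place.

Bond:  W = 10 Wi (1/√P − 1/√F)
W_Bond = W / EF = 4.092 / 1.16 = 3.5276 kWh/t
⇒ 1/√P80 = W_Bond/(10 Wi) + 1/√F80
  = 3.5276/(10·7.6) + 1/√22436 = 0.046416 + 0.006676 = 0.053092
P80 = (1/0.053092)² = 18.8353² = 354.77 µm

P80 = 354.8 µm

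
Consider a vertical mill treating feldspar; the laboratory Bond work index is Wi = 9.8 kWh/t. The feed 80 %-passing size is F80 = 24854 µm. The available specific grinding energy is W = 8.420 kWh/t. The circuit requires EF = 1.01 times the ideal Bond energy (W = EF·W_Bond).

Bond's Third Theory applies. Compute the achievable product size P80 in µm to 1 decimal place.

P80 = 119.7 µm

W = 10 Wi (P80^-0.5 − F80^-0.5)
W_Bond = W / EF = 8.420 / 1.01 = 8.3366 kWh/t
⇒ 1/√P80 = W_Bond/(10 Wi) + 1/√F80
  = 8.3366/(10·9.8) + 1/√24854 = 0.085068 + 0.006343 = 0.091411
P80 = (1/0.091411)² = 10.9396² = 119.68 µm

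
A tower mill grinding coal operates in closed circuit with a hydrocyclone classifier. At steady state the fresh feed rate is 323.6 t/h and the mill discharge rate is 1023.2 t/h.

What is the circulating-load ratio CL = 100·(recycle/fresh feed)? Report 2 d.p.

CL = 216.19 %

Discharge = new feed + return, hence
R = M − F = 1023.2 − 323.6 = 699.6 t/h
CL = 100·R/F = 100·699.6/323.6 = 216.19 %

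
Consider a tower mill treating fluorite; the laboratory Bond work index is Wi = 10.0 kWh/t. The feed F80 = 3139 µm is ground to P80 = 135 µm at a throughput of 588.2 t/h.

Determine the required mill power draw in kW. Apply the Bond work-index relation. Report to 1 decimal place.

P = 4012.6 kW

W_Bond = 10·Wi·(1/√P₈₀ − 1/√F₈₀)
W = 10·10.0·(1/√135 − 1/√3139) = 10·10.0·(0.068218) = 6.8218 kWh/t
P = W·T = 6.8218·588.2 = 4012.6 kW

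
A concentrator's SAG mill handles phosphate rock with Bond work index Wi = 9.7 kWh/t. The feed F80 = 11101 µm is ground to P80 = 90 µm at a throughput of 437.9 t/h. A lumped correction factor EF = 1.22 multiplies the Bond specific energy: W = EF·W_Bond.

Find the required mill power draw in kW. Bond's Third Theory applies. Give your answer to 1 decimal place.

W = 10 Wi / √P80 − 10 Wi / √F80
W = 10·9.7·(1/√90 − 1/√11101) = 10·9.7·(0.095918) = 9.3041 kWh/t
Corrected W = EF·W_Bond = 1.22·9.3041 = 11.3509 kWh/t
Power = W × throughput = 11.3509 kWh/t × 437.9 t/h = 4970.6 kW

P = 4970.6 kW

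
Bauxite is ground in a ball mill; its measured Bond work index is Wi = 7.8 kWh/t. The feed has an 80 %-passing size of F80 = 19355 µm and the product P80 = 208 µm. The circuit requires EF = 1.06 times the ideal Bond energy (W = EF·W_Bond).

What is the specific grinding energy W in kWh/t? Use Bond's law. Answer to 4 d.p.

W = 5.1385 kWh/t

W = 10 Wi / √P80 − 10 Wi / √F80
1/√208 = 0.069338;  1/√19355 = 0.007188
W = 10·7.8·(0.069338 − 0.007188) = 4.8477 kWh/t
With EF = 1.06: W = 4.8477·1.06 = 5.1385 kWh/t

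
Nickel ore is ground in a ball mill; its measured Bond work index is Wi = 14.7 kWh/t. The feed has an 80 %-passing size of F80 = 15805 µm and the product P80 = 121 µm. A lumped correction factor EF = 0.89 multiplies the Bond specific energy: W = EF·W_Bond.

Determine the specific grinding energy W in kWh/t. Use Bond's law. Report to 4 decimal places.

W = 10.8530 kWh/t

W = 10 Wi / √P80 − 10 Wi / √F80
1/√121 = 0.090909;  1/√15805 = 0.007954
W = 10·14.7·(0.090909 − 0.007954) = 12.1944 kWh/t
Corrected W = EF·W_Bond = 0.89·12.1944 = 10.8530 kWh/t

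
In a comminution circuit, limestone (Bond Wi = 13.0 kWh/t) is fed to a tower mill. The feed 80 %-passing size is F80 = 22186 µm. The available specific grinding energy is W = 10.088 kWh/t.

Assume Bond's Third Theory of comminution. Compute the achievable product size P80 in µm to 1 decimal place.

W = 10·Wi·(P80^(-½) − F80^(-½))
1/√P80 = 1/√F80 + W/(10·Wi)
  = 10.0880/(10·13.0) + 1/√22186 = 0.077600 + 0.006714 = 0.084314
P80 = (1/0.084314)² = 11.8605² = 140.67 µm

P80 = 140.7 µm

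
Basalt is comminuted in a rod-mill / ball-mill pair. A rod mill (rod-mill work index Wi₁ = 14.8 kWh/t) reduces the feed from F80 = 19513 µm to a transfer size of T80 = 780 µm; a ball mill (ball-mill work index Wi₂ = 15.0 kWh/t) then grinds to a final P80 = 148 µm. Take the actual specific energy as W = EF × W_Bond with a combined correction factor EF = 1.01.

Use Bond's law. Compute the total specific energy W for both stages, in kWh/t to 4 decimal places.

Bond: W = 10·Wi·(1/√P80 − 1/√F80)
Stage 1 (19513→780 µm, Wi₁=14.8): W₁ = 10·14.8·(0.035806 − 0.007159) = 4.2398 kWh/t
Stage 2 (780→148 µm, Wi₂=15.0): W₂ = 10·15.0·(0.082199 − 0.035806) = 6.9591 kWh/t
W = W₁ + W₂ = 4.2398 + 6.9591 = 11.1988 kWh/t
Corrected W = EF·W_Bond = 1.01·11.1988 = 11.3108 kWh/t

W = 11.3108 kWh/t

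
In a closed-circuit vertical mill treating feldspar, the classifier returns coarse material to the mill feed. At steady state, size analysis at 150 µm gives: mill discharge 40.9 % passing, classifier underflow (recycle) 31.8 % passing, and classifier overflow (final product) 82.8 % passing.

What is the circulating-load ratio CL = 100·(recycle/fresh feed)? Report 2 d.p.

CL = 460.44 %

Mass balance on the −150 µm fraction:
r = (o − d)/(d − u)
r = (82.8 − 40.9)/(40.9 − 31.8) = 41.9/9.1 = 4.6044
CL = 100·r = 460.44 %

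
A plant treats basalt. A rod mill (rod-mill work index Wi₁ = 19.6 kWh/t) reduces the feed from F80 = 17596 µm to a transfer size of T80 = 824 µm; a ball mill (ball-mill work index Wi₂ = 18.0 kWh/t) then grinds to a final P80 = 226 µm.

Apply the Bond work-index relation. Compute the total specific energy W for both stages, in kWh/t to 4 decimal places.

W = 11.0532 kWh/t

W = 10·Wi·(P80^(-½) − F80^(-½))
Stage 1 (17596→824 µm, Wi₁=19.6): W₁ = 10·19.6·(0.034837 − 0.007539) = 5.3504 kWh/t
Stage 2 (824→226 µm, Wi₂=18.0): W₂ = 10·18.0·(0.066519 − 0.034837) = 5.7028 kWh/t
W = W₁ + W₂ = 5.3504 + 5.7028 = 11.0532 kWh/t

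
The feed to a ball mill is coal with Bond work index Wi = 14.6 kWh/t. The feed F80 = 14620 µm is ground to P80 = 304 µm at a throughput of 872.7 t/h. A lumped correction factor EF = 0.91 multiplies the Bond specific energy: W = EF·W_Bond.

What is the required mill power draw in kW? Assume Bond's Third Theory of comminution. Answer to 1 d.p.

P = 5691.1 kW

Bond:  W = 10 Wi (1/√P − 1/√F)
W = 10·14.6·(1/√304 − 1/√14620) = 10·14.6·(0.049084) = 7.1662 kWh/t
Corrected W = EF·W_Bond = 0.91·7.1662 = 6.5212 kWh/t
P_mill = W·ṁ = 6.5212·872.7 = 5691.1 kW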